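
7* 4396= 30772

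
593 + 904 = 1497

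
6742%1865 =1147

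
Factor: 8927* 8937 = 79780599 = 3^3*79^1 * 113^1*331^1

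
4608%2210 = 188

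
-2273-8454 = -10727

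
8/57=8/57 = 0.14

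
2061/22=2061/22 = 93.68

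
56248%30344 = 25904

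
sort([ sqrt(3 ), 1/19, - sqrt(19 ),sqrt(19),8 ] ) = [ - sqrt(19),1/19,sqrt(3), sqrt(19 ), 8] 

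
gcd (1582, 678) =226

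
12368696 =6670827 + 5697869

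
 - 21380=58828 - 80208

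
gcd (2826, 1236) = 6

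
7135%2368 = 31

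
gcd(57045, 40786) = 1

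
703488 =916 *768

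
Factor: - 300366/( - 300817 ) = 2^1*3^2*23^( - 1 )*29^(  -  1)*37^1 = 666/667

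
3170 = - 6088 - -9258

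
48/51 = 16/17 =0.94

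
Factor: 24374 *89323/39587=2^1 * 7^1*  13^1*31^( - 1) *1277^( - 1 ) *1741^1 * 6871^1=2177158802/39587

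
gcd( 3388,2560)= 4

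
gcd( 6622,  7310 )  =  86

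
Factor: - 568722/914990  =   - 284361/457495=- 3^1 * 5^( - 1) * 7^1*11^1*1231^1*91499^( - 1 ) 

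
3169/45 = 70+19/45 = 70.42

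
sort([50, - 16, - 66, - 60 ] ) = [-66, - 60, - 16, 50 ] 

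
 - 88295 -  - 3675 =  - 84620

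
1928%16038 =1928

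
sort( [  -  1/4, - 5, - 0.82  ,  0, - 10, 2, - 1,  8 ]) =[ - 10, - 5, - 1, - 0.82, - 1/4,0, 2, 8 ] 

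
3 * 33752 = 101256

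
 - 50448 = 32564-83012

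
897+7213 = 8110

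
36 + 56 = 92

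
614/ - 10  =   - 307/5 = -  61.40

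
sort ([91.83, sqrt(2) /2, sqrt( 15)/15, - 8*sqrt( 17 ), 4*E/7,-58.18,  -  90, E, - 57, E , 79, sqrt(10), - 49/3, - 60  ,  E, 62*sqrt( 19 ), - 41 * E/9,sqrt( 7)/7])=[-90, -60, - 58.18,-57, - 8*sqrt(17 ), - 49/3, - 41* E/9, sqrt( 15)/15, sqrt( 7 )/7,sqrt ( 2 ) /2, 4*E/7, E, E,E, sqrt(10), 79, 91.83, 62 * sqrt(19) ] 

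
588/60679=588/60679 = 0.01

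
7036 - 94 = 6942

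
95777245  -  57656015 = 38121230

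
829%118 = 3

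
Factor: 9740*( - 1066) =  - 10382840=- 2^3*5^1 * 13^1*41^1*487^1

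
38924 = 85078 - 46154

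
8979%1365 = 789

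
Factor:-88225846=  -  2^1*83^1*531481^1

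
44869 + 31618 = 76487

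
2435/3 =2435/3=811.67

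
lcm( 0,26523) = 0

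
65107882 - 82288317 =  - 17180435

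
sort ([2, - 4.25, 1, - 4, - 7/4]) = [  -  4.25,-4,-7/4,1, 2 ]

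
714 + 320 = 1034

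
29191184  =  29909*976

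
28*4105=114940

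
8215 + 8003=16218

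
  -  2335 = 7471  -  9806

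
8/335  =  8/335 = 0.02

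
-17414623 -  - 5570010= - 11844613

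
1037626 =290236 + 747390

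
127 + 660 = 787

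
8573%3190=2193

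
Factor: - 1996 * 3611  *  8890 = -2^3*5^1*7^1*23^1*127^1* 157^1*499^1  =  - 64075172840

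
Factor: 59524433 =31^1*1920143^1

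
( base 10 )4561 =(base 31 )4N4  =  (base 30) 521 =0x11d1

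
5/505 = 1/101 = 0.01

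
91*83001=7553091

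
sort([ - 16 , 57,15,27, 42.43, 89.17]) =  [-16,15,27,42.43 , 57, 89.17] 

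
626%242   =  142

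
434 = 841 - 407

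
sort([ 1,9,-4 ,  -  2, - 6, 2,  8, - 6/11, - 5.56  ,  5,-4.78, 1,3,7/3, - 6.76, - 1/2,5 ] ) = [-6.76, -6,-5.56,  -  4.78, - 4, - 2, - 6/11, - 1/2,1, 1, 2,7/3, 3,  5,5, 8,9 ] 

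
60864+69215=130079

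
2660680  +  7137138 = 9797818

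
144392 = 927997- 783605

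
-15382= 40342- 55724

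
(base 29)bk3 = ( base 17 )2008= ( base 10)9834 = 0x266a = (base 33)910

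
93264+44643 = 137907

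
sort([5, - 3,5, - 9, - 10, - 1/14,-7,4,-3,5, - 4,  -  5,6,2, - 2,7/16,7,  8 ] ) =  [ - 10, - 9 ,-7,-5, - 4, - 3, - 3 , - 2, - 1/14,7/16, 2,4,5,5,5,6, 7, 8 ]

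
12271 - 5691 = 6580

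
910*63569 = 57847790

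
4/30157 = 4/30157 = 0.00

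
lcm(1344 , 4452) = 71232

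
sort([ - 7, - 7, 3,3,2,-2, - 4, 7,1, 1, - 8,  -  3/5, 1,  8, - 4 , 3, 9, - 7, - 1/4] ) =[ - 8, - 7, - 7, - 7,  -  4, - 4, - 2 ,-3/5, - 1/4, 1,  1,1, 2,  3, 3 , 3, 7,8, 9 ] 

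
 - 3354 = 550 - 3904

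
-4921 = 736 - 5657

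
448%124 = 76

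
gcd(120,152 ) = 8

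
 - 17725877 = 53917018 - 71642895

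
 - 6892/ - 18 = 382 + 8/9 = 382.89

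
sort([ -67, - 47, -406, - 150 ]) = [ - 406,  -  150, - 67,- 47]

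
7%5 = 2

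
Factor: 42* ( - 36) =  - 1512  =  -2^3*3^3 *7^1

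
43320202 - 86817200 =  - 43496998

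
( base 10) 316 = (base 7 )631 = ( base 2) 100111100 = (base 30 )AG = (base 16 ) 13C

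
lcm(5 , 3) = 15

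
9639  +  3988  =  13627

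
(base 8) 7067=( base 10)3639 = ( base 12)2133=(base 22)7b9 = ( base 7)13416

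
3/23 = 3/23 = 0.13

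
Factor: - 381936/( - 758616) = 2^1* 109^1 * 433^ ( - 1) = 218/433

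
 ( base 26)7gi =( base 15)17e6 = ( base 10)5166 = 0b1010000101110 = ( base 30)5M6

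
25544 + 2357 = 27901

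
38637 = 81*477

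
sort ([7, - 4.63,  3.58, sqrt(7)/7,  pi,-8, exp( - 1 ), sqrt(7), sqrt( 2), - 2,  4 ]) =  [ - 8, - 4.63,  -  2, exp( - 1),sqrt(7 ) /7,  sqrt( 2 ), sqrt( 7) , pi , 3.58, 4, 7]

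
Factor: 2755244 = 2^2 * 331^1*2081^1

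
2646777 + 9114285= 11761062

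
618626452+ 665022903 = 1283649355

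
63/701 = 63/701 = 0.09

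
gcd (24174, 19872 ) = 18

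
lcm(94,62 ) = 2914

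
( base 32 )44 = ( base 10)132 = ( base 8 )204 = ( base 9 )156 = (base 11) 110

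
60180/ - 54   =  -1115+5/9 = - 1114.44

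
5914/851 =6 + 808/851 = 6.95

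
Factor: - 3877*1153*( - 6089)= 1153^1*3877^1*6089^1= 27218932109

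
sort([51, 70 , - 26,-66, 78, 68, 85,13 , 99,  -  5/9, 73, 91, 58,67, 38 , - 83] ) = [-83,-66, - 26, - 5/9,  13, 38,51  ,  58, 67,68, 70,73 , 78,85,91,99 ] 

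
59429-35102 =24327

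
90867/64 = 1419 + 51/64 = 1419.80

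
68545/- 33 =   -  68545/33 = -  2077.12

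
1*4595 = 4595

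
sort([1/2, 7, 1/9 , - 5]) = [ - 5,1/9 , 1/2, 7] 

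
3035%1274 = 487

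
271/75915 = 271/75915 = 0.00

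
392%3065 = 392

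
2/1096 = 1/548=0.00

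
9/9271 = 9/9271 = 0.00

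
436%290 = 146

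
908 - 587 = 321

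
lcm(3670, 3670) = 3670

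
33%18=15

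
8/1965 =8/1965=0.00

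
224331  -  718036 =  - 493705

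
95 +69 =164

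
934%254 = 172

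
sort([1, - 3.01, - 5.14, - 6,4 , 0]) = [  -  6,- 5.14, - 3.01, 0,  1 , 4]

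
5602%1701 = 499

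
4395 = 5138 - 743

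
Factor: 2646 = 2^1*3^3*7^2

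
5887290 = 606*9715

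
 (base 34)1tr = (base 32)23P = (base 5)32134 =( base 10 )2169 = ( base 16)879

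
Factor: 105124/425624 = 2^( - 1) * 41^1*83^( - 1 )=41/166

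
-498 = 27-525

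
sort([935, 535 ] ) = [535,935 ] 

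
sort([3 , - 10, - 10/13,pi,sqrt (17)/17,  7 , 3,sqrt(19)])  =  [ - 10, - 10/13 , sqrt( 17)/17, 3, 3,  pi,sqrt (19),7 ]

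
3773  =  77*49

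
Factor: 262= 2^1*131^1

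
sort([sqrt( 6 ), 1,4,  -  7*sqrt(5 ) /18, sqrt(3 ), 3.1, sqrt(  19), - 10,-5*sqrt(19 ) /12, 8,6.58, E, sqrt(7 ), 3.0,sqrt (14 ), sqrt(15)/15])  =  [ - 10, -5*sqrt( 19) /12, - 7 * sqrt( 5) /18, sqrt (15)/15, 1, sqrt( 3 ), sqrt( 6), sqrt( 7 ), E,3.0, 3.1  ,  sqrt ( 14),4, sqrt(19), 6.58, 8] 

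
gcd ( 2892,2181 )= 3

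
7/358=7/358  =  0.02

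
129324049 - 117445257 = 11878792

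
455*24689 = 11233495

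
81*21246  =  1720926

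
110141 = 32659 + 77482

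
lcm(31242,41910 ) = 1718310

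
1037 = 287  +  750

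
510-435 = 75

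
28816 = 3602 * 8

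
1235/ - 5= - 247 + 0/1 = - 247.00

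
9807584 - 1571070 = 8236514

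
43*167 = 7181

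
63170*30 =1895100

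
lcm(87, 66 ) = 1914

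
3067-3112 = -45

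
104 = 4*26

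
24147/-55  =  -24147/55 = -  439.04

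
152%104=48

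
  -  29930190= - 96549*310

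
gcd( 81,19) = 1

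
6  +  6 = 12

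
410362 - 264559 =145803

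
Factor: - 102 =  - 2^1*3^1 * 17^1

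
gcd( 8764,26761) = 7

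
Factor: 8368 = 2^4 * 523^1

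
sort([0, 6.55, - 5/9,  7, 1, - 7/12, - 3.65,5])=[-3.65, - 7/12, - 5/9,  0,1, 5, 6.55,7]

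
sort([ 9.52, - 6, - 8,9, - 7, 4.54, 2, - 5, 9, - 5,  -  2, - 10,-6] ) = [ - 10,- 8, - 7, - 6 , - 6,-5, - 5, - 2, 2,4.54,9,9, 9.52 ] 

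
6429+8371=14800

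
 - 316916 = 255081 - 571997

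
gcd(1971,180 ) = 9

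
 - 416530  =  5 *( - 83306)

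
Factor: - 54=-2^1 * 3^3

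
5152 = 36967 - 31815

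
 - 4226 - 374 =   -  4600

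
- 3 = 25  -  28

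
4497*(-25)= - 112425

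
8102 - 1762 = 6340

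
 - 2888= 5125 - 8013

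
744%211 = 111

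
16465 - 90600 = -74135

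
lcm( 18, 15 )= 90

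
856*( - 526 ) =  - 450256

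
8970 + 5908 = 14878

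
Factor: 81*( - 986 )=-2^1*3^4*17^1*29^1 = -79866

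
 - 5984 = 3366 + -9350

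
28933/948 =28933/948   =  30.52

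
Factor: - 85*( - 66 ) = 5610 = 2^1*3^1* 5^1*11^1*17^1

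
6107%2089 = 1929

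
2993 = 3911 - 918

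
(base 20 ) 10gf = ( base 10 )8335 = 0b10000010001111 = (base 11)6298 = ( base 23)FH9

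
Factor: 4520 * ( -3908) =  - 17664160  =  -  2^5*5^1*113^1*977^1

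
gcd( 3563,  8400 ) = 7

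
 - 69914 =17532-87446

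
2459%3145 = 2459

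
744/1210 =372/605 =0.61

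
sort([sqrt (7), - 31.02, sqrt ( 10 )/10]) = [ - 31.02, sqrt( 10) /10,sqrt (7) ] 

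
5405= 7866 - 2461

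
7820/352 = 22  +  19/88=22.22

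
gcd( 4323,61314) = 33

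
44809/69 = 44809/69 = 649.41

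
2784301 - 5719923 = - 2935622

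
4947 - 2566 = 2381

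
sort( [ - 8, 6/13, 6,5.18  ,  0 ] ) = [-8,0, 6/13 , 5.18, 6 ] 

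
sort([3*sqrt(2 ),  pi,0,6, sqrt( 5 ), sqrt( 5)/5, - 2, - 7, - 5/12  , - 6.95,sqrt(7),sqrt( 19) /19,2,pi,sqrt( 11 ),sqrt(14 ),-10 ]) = [ - 10,-7, - 6.95,  -  2, - 5/12, 0,sqrt ( 19) /19, sqrt(5) /5,2,sqrt( 5 ),sqrt( 7 ),pi,pi,sqrt( 11 ),sqrt (14),3*sqrt(2),6 ] 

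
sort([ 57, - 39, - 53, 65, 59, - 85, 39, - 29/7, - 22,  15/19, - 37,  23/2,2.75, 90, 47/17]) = [ - 85,- 53, - 39,-37 , - 22 , - 29/7,15/19 , 2.75, 47/17,  23/2, 39, 57 , 59,65,90]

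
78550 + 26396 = 104946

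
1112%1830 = 1112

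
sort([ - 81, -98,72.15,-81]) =[-98, - 81, - 81,72.15]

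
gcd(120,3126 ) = 6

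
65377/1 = 65377 = 65377.00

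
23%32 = 23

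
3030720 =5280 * 574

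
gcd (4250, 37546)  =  2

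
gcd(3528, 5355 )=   63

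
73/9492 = 73/9492 = 0.01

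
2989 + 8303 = 11292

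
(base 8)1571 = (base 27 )15p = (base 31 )SL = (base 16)379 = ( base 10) 889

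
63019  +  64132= 127151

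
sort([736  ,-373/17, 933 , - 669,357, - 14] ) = [- 669, -373/17, - 14,357 , 736,933]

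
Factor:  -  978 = - 2^1*3^1*163^1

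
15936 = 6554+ 9382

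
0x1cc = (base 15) 20a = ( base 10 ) 460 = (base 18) 17a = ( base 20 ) 130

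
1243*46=57178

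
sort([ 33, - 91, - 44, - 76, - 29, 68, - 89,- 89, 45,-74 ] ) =[ - 91 , - 89, - 89, - 76, - 74, - 44, - 29, 33, 45, 68]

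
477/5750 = 477/5750 = 0.08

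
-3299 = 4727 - 8026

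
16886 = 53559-36673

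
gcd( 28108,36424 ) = 4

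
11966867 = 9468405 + 2498462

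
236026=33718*7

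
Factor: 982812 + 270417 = 3^1*419^1*997^1 = 1253229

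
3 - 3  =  0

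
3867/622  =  6 + 135/622 = 6.22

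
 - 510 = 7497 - 8007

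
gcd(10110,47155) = 5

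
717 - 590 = 127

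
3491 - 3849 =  - 358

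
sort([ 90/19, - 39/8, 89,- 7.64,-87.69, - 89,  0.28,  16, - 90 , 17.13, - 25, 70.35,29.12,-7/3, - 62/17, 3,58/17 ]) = [ - 90, - 89, - 87.69, - 25, - 7.64,-39/8, - 62/17, - 7/3, 0.28,  3 , 58/17,90/19, 16,17.13, 29.12, 70.35, 89 ]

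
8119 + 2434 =10553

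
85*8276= 703460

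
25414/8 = 12707/4 =3176.75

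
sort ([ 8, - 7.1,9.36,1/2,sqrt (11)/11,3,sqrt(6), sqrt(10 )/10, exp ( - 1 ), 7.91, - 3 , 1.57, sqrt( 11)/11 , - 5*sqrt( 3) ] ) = [ - 5*sqrt(3 ),-7.1, - 3,sqrt(11) /11,sqrt( 11) /11,sqrt ( 10) /10, exp( - 1 ),1/2,1.57,sqrt( 6 ),3, 7.91,8,9.36]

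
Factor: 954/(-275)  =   - 2^1*3^2*5^( - 2)  *  11^(  -  1)*53^1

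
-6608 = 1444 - 8052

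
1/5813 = 1/5813=0.00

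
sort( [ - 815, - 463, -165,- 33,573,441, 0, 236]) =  [ - 815 ,-463, - 165, - 33, 0, 236 , 441, 573 ] 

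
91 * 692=62972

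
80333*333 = 26750889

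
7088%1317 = 503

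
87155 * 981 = 85499055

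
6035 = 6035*1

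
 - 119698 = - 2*59849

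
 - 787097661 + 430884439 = -356213222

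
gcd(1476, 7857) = 9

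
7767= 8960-1193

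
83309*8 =666472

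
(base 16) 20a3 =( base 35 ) 6SP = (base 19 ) 142e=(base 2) 10000010100011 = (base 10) 8355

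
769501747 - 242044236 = 527457511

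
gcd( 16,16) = 16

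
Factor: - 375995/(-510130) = 2^( - 1 )*367^( - 1 )*541^1  =  541/734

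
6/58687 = 6/58687=0.00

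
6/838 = 3/419= 0.01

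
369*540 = 199260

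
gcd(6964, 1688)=4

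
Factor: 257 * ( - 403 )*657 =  - 68046147 = -3^2 * 13^1*31^1*73^1*257^1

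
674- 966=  - 292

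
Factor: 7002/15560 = 9/20 = 2^(- 2 )*3^2*5^( - 1 ) 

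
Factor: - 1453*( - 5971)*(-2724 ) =-2^2*3^1*7^1*227^1 * 853^1 * 1453^1 = - 23633050812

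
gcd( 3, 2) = 1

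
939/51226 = 939/51226  =  0.02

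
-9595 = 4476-14071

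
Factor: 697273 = 109^1 * 6397^1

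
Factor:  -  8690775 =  - 3^1  *  5^2 * 115877^1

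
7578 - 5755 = 1823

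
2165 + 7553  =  9718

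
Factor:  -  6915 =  - 3^1*5^1*461^1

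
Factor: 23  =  23^1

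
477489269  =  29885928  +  447603341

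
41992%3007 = 2901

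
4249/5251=4249/5251 = 0.81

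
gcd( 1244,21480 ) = 4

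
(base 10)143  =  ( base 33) 4b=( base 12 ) BB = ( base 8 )217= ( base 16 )8f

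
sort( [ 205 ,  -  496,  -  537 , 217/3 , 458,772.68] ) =[-537,-496, 217/3,205,  458,  772.68]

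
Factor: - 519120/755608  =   - 90/131=- 2^1*3^2*5^1*131^( - 1)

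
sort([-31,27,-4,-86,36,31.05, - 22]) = [ - 86,-31,  -  22, - 4,27,31.05, 36]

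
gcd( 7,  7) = 7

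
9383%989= 482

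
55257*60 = 3315420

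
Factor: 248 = 2^3* 31^1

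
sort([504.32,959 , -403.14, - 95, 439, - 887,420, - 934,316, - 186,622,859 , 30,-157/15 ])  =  [ - 934, - 887,  -  403.14,-186, - 95, - 157/15,30,316, 420,439 , 504.32,622, 859, 959]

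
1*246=246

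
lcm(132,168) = 1848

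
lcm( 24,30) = 120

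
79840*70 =5588800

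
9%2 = 1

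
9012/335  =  9012/335= 26.90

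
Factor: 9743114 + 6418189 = 3^1*5387101^1= 16161303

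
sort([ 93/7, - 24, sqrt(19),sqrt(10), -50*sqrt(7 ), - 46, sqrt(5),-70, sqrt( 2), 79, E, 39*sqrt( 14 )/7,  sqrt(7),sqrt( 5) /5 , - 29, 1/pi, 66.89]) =[ - 50*sqrt(7), - 70, - 46, - 29, - 24, 1/pi, sqrt( 5)/5, sqrt(2 ),sqrt( 5), sqrt(7) , E, sqrt( 10 ), sqrt( 19), 93/7, 39*sqrt (14) /7,66.89, 79]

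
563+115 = 678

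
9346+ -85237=  -  75891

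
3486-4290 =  - 804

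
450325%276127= 174198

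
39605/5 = 7921 = 7921.00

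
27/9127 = 27/9127= 0.00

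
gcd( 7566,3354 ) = 78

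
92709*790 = 73240110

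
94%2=0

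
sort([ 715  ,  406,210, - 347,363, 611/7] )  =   [ - 347, 611/7,210, 363,406,715 ]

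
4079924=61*66884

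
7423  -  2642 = 4781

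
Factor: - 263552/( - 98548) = 928/347 = 2^5*29^1*347^(- 1 ) 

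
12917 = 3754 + 9163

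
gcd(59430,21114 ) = 6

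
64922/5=64922/5 = 12984.40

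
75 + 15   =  90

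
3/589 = 3/589 =0.01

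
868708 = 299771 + 568937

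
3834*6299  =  24150366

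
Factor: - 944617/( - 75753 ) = 3^( -2 )*19^( - 1 )*29^1*443^( - 1)*32573^1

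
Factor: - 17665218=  - 2^1*3^2*53^1*18517^1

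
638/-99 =-58/9=-  6.44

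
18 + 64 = 82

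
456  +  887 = 1343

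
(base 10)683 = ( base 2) 1010101011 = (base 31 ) M1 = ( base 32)LB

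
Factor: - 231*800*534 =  - 2^6 *3^2*5^2* 7^1 * 11^1*89^1 = - 98683200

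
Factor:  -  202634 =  - 2^1 * 71^1 * 1427^1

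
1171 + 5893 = 7064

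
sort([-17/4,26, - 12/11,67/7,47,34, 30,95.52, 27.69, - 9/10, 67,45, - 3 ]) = [ - 17/4, - 3, - 12/11, - 9/10, 67/7,  26,27.69,30,34, 45,47  ,  67, 95.52]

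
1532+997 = 2529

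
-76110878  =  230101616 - 306212494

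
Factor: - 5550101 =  - 149^1*193^2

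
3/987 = 1/329 = 0.00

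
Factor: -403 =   -  13^1*31^1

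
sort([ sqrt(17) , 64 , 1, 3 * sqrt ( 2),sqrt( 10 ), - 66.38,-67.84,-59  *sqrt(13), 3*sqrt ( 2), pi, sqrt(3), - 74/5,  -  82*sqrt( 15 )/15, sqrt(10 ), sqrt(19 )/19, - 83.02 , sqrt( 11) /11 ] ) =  [ - 59*sqrt(13), - 83.02,-67.84, - 66.38, - 82*sqrt( 15)/15, - 74/5, sqrt( 19) /19 , sqrt(11 )/11, 1, sqrt ( 3 ), pi,sqrt(10), sqrt(10),sqrt(17 ),3*sqrt( 2), 3 * sqrt(2),64] 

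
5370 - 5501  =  - 131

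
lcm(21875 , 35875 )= 896875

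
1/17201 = 1/17201  =  0.00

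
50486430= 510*98993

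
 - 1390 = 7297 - 8687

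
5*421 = 2105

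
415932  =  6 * 69322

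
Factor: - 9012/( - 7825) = 2^2*3^1*5^( -2)*313^ (  -  1)*751^1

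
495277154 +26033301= 521310455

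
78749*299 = 23545951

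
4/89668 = 1/22417=0.00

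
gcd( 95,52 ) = 1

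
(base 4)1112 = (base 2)1010110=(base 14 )62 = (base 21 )42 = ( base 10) 86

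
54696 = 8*6837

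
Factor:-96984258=-2^1 * 3^1*7^1 * 461^1 * 5009^1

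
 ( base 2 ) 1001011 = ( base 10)75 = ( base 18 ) 43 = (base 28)2J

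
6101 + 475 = 6576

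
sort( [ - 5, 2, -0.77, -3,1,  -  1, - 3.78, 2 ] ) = [ - 5, - 3.78 ,-3, - 1,-0.77, 1,2,2]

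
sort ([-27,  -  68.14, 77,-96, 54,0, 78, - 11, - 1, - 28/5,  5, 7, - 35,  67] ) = [-96, -68.14 ,-35, - 27,-11, - 28/5, - 1, 0, 5,  7,  54, 67,77,78]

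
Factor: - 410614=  - 2^1 * 205307^1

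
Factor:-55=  - 5^1*11^1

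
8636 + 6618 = 15254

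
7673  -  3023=4650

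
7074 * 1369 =9684306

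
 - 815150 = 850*( - 959 )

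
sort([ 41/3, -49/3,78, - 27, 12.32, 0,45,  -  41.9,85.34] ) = [ - 41.9 , - 27, -49/3,0,12.32, 41/3,45,78, 85.34]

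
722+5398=6120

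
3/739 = 3/739 =0.00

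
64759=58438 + 6321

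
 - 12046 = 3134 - 15180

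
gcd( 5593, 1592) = 1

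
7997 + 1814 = 9811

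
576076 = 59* 9764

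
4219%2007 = 205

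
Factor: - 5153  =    -  5153^1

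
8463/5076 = 1 + 1129/1692 = 1.67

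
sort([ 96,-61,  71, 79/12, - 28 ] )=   [-61 , - 28,79/12, 71, 96 ] 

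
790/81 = 790/81 =9.75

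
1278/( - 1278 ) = -1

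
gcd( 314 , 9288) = 2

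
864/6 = 144 = 144.00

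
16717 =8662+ 8055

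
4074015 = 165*24691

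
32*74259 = 2376288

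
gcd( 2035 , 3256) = 407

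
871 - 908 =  - 37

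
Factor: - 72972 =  - 2^2*3^2*2027^1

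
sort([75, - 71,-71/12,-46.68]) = [  -  71 ,-46.68,-71/12, 75]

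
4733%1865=1003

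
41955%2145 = 1200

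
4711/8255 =4711/8255  =  0.57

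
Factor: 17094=2^1* 3^1 * 7^1*11^1*37^1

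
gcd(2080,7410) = 130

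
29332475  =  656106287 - 626773812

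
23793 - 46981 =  - 23188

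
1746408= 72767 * 24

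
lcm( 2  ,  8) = 8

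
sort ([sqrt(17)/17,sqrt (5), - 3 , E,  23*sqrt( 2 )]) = [ - 3,sqrt ( 17)/17, sqrt( 5),E,23*sqrt(2) ] 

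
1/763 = 1/763 = 0.00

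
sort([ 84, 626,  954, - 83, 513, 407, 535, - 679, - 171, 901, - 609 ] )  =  [-679, - 609 , - 171, - 83,  84, 407 , 513,  535,626, 901, 954]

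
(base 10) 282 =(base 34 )8A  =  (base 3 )101110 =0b100011010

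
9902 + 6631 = 16533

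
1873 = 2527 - 654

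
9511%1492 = 559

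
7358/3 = 2452 + 2/3 = 2452.67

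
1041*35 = 36435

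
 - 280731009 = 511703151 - 792434160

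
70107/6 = 11684 + 1/2 = 11684.50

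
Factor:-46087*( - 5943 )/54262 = 2^ (  -  1)*3^1*7^1 *13^(- 1)*17^1*283^1*2087^(- 1 ) * 2711^1 = 273895041/54262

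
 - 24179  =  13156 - 37335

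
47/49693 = 47/49693 = 0.00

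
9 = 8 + 1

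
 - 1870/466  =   - 935/233 = -4.01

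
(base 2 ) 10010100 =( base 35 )48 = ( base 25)5N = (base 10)148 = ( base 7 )301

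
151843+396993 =548836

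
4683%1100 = 283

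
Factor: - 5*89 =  - 5^1*89^1=- 445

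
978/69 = 326/23 = 14.17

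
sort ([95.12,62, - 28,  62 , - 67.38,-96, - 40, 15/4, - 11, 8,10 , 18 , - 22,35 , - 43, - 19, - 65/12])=[ -96, - 67.38, - 43, - 40,-28, -22,-19 , - 11, - 65/12, 15/4 , 8,10,18, 35 , 62, 62, 95.12]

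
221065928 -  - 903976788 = 1125042716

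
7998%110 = 78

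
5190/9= 576 + 2/3 = 576.67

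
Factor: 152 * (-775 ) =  -117800 =-  2^3*5^2*19^1*31^1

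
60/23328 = 5/1944 = 0.00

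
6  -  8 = - 2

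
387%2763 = 387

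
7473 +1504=8977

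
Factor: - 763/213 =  - 3^( - 1 ) * 7^1*71^( - 1) * 109^1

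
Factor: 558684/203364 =269^( - 1 )*739^1 = 739/269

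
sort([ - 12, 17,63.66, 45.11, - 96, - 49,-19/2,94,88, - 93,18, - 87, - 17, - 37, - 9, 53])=[ - 96, - 93, - 87 ,-49,-37, - 17,-12, - 19/2,-9,  17,  18,45.11 , 53,63.66, 88, 94]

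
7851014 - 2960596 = 4890418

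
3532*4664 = 16473248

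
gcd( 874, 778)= 2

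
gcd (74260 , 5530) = 790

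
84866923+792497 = 85659420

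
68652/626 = 34326/313 =109.67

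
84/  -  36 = -7/3 = - 2.33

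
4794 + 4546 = 9340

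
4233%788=293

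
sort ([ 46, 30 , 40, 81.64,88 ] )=[ 30 , 40,46, 81.64,  88 ]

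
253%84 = 1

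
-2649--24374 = 21725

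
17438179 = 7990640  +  9447539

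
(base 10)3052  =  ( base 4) 233230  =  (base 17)A99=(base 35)2H7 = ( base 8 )5754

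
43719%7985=3794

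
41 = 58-17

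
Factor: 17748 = 2^2* 3^2 * 17^1 * 29^1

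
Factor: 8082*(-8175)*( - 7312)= 483106399200 = 2^5*3^3*  5^2* 109^1*449^1*457^1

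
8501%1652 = 241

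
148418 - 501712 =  - 353294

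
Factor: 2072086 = 2^1*157^1 * 6599^1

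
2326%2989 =2326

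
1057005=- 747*(-1415) 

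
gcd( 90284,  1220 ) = 4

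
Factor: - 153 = - 3^2*17^1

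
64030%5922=4810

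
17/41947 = 17/41947 = 0.00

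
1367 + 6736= 8103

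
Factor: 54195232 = 2^5*7^1*13^1*37^1*503^1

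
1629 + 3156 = 4785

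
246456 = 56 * 4401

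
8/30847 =8/30847 =0.00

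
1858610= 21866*85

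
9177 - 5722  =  3455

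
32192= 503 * 64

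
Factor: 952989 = 3^1*317663^1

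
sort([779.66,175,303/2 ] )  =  [303/2,175,779.66 ] 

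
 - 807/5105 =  -807/5105 =- 0.16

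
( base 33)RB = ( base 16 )386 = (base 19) 299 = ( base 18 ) 2E2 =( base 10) 902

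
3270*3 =9810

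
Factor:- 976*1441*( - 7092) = 9974302272 = 2^6*3^2 *11^1*61^1*131^1  *  197^1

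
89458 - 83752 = 5706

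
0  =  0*758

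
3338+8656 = 11994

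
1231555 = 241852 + 989703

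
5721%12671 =5721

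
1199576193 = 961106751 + 238469442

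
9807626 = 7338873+2468753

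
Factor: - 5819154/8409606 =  - 969859/1401601 = - 11^1 * 88169^1*1401601^ ( - 1 )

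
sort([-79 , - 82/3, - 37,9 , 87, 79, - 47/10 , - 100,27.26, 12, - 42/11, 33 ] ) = [ - 100, - 79 , - 37 , - 82/3 , - 47/10, - 42/11 , 9,12, 27.26,33,79, 87] 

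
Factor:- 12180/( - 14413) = 60/71 = 2^2*3^1*5^1*  71^( - 1) 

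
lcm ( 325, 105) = 6825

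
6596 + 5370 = 11966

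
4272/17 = 4272/17=   251.29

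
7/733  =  7/733 = 0.01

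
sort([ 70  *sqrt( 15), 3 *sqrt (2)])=[3*sqrt(2),70*sqrt( 15)]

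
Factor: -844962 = - 2^1*3^1*140827^1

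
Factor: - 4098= - 2^1*3^1 * 683^1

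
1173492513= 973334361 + 200158152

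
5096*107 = 545272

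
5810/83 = 70= 70.00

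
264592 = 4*66148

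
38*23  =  874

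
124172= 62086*2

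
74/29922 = 37/14961 = 0.00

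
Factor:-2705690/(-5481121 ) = 2^1 * 5^1*13^2 * 1601^1*5481121^( - 1)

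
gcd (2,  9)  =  1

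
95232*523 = 49806336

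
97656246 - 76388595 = 21267651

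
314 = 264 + 50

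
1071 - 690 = 381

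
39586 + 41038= 80624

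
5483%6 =5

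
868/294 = 2+20/21 = 2.95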